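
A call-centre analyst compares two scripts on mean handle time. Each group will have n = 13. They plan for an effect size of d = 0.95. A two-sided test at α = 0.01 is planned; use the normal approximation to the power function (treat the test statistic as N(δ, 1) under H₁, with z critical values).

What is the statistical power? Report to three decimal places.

Power ≈ 0.439

Noncentrality parameter: δ = d·√(n/2) = 0.95 × √(13/2) = 2.4220
Critical value for a two-sided test at α = 0.01: z_{α/2} = 2.576.
Power = Φ(δ − 2.576) + Φ(−δ − 2.576) = Φ(-0.154) + Φ(-4.998) = 0.4389 + 0.0000 = 0.4389.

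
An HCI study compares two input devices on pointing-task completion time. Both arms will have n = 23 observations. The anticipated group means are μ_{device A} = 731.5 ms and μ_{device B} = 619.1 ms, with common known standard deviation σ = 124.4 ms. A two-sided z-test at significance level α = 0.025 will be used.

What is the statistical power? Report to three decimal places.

Power ≈ 0.795

Standardized effect: d = |μ_{device A} − μ_{device B}| / σ = |731.5 − 619.1| / 124.4 = 0.9035
Noncentrality parameter: δ = d·√(n/2) = 0.9035 × √(23/2) = 3.0640
Critical value for a two-sided test at α = 0.025: z_{α/2} = 2.241.
Power = Φ(δ − 2.241) + Φ(−δ − 2.241) = Φ(0.823) + Φ(-5.305) = 0.7946 + 0.0000 = 0.7946.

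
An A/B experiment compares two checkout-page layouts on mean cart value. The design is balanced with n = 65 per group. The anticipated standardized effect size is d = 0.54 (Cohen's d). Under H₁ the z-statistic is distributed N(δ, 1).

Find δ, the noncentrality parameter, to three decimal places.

δ = d·√(n/2) = 0.54 × √(65/2) = 3.0785

δ ≈ 3.078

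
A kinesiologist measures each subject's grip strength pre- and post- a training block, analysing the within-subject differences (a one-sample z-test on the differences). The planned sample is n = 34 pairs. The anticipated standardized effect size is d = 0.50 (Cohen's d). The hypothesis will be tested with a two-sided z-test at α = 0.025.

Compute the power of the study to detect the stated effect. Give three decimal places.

Noncentrality parameter: δ = d·√n = 0.50 × √34 = 2.9155
Critical value for a two-sided test at α = 0.025: z_{α/2} = 2.241.
Power = Φ(δ − 2.241) + Φ(−δ − 2.241) = Φ(0.674) + Φ(-5.157) = 0.7499 + 0.0000 = 0.7499.

Power ≈ 0.750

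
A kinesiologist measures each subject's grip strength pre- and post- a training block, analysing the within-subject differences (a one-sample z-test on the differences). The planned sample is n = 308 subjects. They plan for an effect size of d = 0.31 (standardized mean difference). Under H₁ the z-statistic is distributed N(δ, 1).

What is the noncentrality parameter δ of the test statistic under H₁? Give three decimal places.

δ = d·√n = 0.31 × √308 = 5.4405

δ ≈ 5.440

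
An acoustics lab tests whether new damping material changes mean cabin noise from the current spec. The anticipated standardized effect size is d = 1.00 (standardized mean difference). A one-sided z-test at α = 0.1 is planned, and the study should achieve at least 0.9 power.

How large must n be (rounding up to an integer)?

For power 0.9 need Φ(δ − z_{0.1}) = 0.9, so δ = z_{0.1} + z_{0.10} = 1.282 + 1.282 = 2.563.
δ = d·√n ⇒ n = (δ/d)² = (2.563 / 1.00)² = 6.57.
Round up to the next whole unit.

n = 7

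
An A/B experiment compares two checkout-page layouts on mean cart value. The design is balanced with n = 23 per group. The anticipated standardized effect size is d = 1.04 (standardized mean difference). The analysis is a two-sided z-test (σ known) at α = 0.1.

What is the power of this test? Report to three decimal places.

Noncentrality parameter: δ = d·√(n/2) = 1.04 × √(23/2) = 3.5268
Two-sided α = 0.1 → critical value z_{0.05} = 1.645.
Power = Φ(δ − 1.645) + Φ(−δ − 1.645) = Φ(1.882) + Φ(-5.172) = 0.9701 + 0.0000 = 0.9701.

Power ≈ 0.970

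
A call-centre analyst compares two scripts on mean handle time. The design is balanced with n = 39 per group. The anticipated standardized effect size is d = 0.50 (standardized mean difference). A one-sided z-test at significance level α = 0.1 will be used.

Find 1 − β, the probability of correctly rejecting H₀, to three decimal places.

Noncentrality parameter: δ = d·√(n/2) = 0.50 × √(39/2) = 2.2079
Critical value for a one-sided test at α = 0.1: z_α = 1.282.
Power = Φ(δ − 1.282) = Φ(0.926) = 0.8229.

Power ≈ 0.823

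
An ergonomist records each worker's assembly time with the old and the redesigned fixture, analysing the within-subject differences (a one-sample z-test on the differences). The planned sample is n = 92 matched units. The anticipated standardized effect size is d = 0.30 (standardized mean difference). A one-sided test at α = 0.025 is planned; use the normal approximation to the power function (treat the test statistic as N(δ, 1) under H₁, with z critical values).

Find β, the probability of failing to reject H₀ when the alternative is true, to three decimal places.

β ≈ 0.179

Noncentrality parameter: λ = d·√n = 0.30 × √92 = 2.8775
Critical value for a one-sided test at α = 0.025: z_α = 1.960.
Power = P(Z > 1.960 − λ) = Φ(0.918) = 0.8206.
Type II error: β = 1 − power = 1 − 0.8206 = 0.1794.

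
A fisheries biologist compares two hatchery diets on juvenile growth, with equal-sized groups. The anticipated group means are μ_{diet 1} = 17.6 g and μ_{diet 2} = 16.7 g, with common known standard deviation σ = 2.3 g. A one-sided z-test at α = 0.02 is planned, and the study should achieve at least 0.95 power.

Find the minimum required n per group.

Standardized effect: d = |μ_{diet 1} − μ_{diet 2}| / σ = |17.6 − 16.7| / 2.3 = 0.3913
Set Φ(δ − 2.054) = 0.95; then δ − 2.054 = Φ⁻¹(0.95) = 1.645, giving δ = 3.699.
δ = d·√(n/2) ⇒ n = 2(δ/d)² = 2 × (3.699 / 0.3913)² = 178.68.
Rounding up, n = 179 per group.

n = 179 per group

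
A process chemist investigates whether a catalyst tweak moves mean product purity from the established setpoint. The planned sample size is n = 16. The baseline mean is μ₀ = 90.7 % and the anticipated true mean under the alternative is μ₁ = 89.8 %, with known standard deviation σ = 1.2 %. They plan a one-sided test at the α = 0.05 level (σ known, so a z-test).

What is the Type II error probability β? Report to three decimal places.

Standardized effect: d = |μ₁ − μ₀| / σ = |89.8 − 90.7| / 1.2 = 0.7500
Noncentrality parameter: δ = d·√n = 0.7500 × √16 = 3.0000
Critical value for a one-sided test at α = 0.05: z_α = 1.645.
Power = P(Z > 1.645 − δ) = Φ(1.355) = 0.9123.
Type II error: β = 1 − power = 1 − 0.9123 = 0.0877.

β ≈ 0.088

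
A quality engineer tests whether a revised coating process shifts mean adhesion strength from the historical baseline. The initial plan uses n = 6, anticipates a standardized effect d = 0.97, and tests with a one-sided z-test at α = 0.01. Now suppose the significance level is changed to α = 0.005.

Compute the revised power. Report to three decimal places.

Power ≈ 0.421

δ = d·√n = 0.97 × √6 = 2.3760 (unchanged). New critical value: z_{0.005} = 2.576.
Revised power = P(Z > 2.576 − δ) = Φ(-0.200) = 0.4208.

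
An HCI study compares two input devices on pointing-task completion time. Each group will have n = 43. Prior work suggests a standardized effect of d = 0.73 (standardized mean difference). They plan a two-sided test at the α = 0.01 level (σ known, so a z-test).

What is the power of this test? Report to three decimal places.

Power ≈ 0.791

Noncentrality parameter: δ = d·√(n/2) = 0.73 × √(43/2) = 3.3849
Critical value for a two-sided test at α = 0.01: z_{α/2} = 2.576.
Power = Φ(δ − 2.576) + Φ(−δ − 2.576) = Φ(0.809) + Φ(-5.961) = 0.7908 + 0.0000 = 0.7908.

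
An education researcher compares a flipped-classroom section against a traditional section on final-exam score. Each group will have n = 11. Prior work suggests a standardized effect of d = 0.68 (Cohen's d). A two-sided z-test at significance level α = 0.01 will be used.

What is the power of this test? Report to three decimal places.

Noncentrality parameter: λ = d·√(n/2) = 0.68 × √(11/2) = 1.5947
Two-sided α = 0.01 → critical value z_{0.005} = 2.576.
Power = Φ(λ − 2.576) + Φ(−λ − 2.576) = Φ(-0.981) + Φ(-4.171) = 0.1633 + 0.0000 = 0.1633.

Power ≈ 0.163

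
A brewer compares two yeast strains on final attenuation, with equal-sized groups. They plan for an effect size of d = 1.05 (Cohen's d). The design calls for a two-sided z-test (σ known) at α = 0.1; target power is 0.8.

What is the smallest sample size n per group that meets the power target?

For power 0.8 need Φ(δ − z_{0.05}) = 0.8, so δ = z_{0.05} + z_{0.20} = 1.645 + 0.842 = 2.486.
(Ignoring the negligible lower-tail rejection probability gives the usual closed-form inversion.)
δ = d·√(n/2) ⇒ n = 2(δ/d)² = 2 × (2.486 / 1.05)² = 11.22.
Round up to the next whole unit.

n = 12 per group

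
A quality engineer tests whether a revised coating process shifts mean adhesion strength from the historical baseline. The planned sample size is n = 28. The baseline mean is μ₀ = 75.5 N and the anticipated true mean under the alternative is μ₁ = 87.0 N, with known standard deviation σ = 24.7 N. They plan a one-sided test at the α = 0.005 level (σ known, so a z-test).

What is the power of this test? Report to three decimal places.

Standardized effect: d = |μ₁ − μ₀| / σ = |87.0 − 75.5| / 24.7 = 0.4656
Noncentrality parameter: δ = d·√n = 0.4656 × √28 = 2.4637
One-sided α = 0.005 → critical value z_{0.005} = 2.576.
Power = Φ(δ − 2.576) = Φ(-0.112) = 0.4553.

Power ≈ 0.455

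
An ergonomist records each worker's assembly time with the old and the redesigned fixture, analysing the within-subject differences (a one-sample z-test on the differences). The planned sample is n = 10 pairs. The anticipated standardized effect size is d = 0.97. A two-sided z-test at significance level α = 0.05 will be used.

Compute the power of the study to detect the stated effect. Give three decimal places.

Power ≈ 0.866

Noncentrality parameter: δ = d·√n = 0.97 × √10 = 3.0674
Two-sided α = 0.05 → critical value z_{0.025} = 1.960.
Power = Φ(δ − 1.960) + Φ(−δ − 1.960) = Φ(1.107) + Φ(-5.027) = 0.8659 + 0.0000 = 0.8659.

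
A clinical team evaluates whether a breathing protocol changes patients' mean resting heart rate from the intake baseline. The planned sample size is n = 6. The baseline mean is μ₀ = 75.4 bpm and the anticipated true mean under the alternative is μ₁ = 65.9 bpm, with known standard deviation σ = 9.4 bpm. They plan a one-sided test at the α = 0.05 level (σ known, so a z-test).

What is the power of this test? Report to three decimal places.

Power ≈ 0.797

Standardized effect: d = |μ₁ − μ₀| / σ = |65.9 − 75.4| / 9.4 = 1.0106
Noncentrality parameter: δ = d·√n = 1.0106 × √6 = 2.4755
One-sided α = 0.05 → critical value z_{0.05} = 1.645.
Power = P(Z > 1.645 − δ) = Φ(0.831) = 0.7969.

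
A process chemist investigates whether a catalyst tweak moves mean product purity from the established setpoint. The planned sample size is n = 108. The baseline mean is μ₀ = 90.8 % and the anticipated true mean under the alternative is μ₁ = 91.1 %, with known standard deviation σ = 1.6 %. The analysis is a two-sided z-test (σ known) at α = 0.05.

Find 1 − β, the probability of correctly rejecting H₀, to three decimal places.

Power ≈ 0.495

Standardized effect: d = |μ₁ − μ₀| / σ = |91.1 − 90.8| / 1.6 = 0.1875
Noncentrality parameter: δ = d·√n = 0.1875 × √108 = 1.9486
Two-sided α = 0.05 → critical value z_{0.025} = 1.960.
Power = Φ(δ − 1.960) + Φ(−δ − 1.960) = Φ(-0.011) + Φ(-3.909) = 0.4954 + 0.0000 = 0.4955.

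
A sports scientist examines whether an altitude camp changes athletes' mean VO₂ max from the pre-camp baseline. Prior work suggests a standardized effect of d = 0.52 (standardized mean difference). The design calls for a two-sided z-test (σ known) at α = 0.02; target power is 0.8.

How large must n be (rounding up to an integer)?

n = 38

Set Φ(δ − 2.326) = 0.8; then δ − 2.326 = Φ⁻¹(0.8) = 0.842, giving δ = 3.168.
(Ignoring the negligible lower-tail rejection probability gives the usual closed-form inversion.)
δ = d·√n ⇒ n = (δ/d)² = (3.168 / 0.52)² = 37.12.
Rounding up, n = 38.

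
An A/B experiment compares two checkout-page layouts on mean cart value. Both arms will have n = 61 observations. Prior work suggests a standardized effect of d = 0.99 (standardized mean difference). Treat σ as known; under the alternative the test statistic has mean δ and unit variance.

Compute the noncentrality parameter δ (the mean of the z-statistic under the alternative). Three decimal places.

δ = d·√(n/2) = 0.99 × √(61/2) = 5.4675

δ ≈ 5.467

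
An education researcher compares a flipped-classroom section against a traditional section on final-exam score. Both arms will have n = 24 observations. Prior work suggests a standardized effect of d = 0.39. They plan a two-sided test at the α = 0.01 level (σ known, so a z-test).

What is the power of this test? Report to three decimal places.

Power ≈ 0.110

Noncentrality parameter: δ = d·√(n/2) = 0.39 × √(24/2) = 1.3510
Two-sided α = 0.01 → critical value z_{0.005} = 2.576.
Power = Φ(δ − 2.576) + Φ(−δ − 2.576) = Φ(-1.225) + Φ(-3.927) = 0.1103 + 0.0000 = 0.1104.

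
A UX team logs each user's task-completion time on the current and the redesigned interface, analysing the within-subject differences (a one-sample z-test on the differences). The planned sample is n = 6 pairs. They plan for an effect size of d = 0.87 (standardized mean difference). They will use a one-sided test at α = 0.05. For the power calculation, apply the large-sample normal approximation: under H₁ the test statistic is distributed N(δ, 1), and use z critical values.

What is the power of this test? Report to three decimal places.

Noncentrality parameter: δ = d·√n = 0.87 × √6 = 2.1311
One-sided α = 0.05 → critical value z_{0.05} = 1.645.
Power = P(Z > 1.645 − δ) = Φ(0.486) = 0.6866.

Power ≈ 0.687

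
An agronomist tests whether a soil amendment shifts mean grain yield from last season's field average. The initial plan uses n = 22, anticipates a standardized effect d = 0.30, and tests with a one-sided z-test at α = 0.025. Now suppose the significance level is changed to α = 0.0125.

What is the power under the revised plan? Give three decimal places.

δ = d·√n = 0.30 × √22 = 1.4071 (unchanged). New critical value: z_{0.0125} = 2.241.
Revised power = P(Z > 2.241 − δ) = Φ(-0.834) = 0.2021.

Power ≈ 0.202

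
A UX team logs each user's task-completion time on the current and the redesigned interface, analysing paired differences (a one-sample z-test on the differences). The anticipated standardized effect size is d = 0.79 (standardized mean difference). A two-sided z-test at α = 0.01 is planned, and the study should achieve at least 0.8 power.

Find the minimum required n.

Set Φ(δ − 2.576) = 0.8; then δ − 2.576 = Φ⁻¹(0.8) = 0.842, giving δ = 3.417.
(Ignoring the negligible lower-tail rejection probability gives the usual closed-form inversion.)
δ = d·√n ⇒ n = (δ/d)² = (3.417 / 0.79)² = 18.71.
Rounding up, n = 19.

n = 19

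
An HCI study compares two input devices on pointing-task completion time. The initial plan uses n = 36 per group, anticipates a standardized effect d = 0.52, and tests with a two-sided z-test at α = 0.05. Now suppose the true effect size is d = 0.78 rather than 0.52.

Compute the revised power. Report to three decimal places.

Power ≈ 0.911

With d = 0.78: δ = d·√(n/2) = 0.78 × √(36/2) = 3.3093. Critical value z_{0.025} = 1.960.
Revised power = Φ(δ − 1.960) + Φ(−δ − 1.960) = Φ(1.349) + Φ(-5.269) = 0.9114 + 0.0000 = 0.9114.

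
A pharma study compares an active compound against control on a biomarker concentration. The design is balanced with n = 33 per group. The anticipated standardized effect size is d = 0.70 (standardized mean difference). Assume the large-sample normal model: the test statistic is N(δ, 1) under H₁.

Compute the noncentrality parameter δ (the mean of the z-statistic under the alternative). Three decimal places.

The noncentrality parameter scales effect size by the design's sample-size factor: δ = d·√(n/2) = 0.70 × √(33/2) = 2.8434

δ ≈ 2.843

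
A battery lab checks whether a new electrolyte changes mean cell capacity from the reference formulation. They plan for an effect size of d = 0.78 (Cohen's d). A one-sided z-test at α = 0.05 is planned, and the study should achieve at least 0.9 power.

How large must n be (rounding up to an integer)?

n = 15

Set Φ(δ − 1.645) = 0.9; then δ − 1.645 = Φ⁻¹(0.9) = 1.282, giving δ = 2.926.
δ = d·√n ⇒ n = (δ/d)² = (2.926 / 0.78)² = 14.08.
Round up to the next whole unit.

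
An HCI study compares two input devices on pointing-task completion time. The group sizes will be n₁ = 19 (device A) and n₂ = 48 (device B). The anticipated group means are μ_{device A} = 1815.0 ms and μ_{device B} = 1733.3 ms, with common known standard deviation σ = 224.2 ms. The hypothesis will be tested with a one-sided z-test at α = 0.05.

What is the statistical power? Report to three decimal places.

Standardized effect: d = |μ_{device A} − μ_{device B}| / σ = |1815.0 − 1733.3| / 224.2 = 0.3644
Noncentrality parameter: δ = d / √(1/n₁ + 1/n₂) = 0.3644 / √(1/19 + 1/48) = 1.3445
Critical value for a one-sided test at α = 0.05: z_α = 1.645.
Power = Φ(δ − 1.645) = Φ(-0.300) = 0.3819.

Power ≈ 0.382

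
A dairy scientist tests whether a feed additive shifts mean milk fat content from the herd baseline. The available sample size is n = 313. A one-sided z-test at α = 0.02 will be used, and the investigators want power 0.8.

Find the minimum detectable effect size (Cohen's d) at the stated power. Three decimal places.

d ≈ 0.164

Need Φ(δ − 2.054) = 0.8, so δ = 2.054 + 0.842 = 2.895.
δ = d·√n ⇒ d = δ/√n = 2.895/√313 = 0.1637.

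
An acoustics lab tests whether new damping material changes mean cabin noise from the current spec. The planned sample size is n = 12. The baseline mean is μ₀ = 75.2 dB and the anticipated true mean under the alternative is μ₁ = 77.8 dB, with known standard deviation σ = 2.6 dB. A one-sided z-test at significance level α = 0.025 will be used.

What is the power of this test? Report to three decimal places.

Power ≈ 0.934

Standardized effect: d = |μ₁ − μ₀| / σ = |77.8 − 75.2| / 2.6 = 1.0000
Noncentrality parameter: δ = d·√n = 1.0000 × √12 = 3.4641
Critical value for a one-sided test at α = 0.025: z_α = 1.960.
Power = Φ(δ − 1.960) = Φ(1.504) = 0.9337.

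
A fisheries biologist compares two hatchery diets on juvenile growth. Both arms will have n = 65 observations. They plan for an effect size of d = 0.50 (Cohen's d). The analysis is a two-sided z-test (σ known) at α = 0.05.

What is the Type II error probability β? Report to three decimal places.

Noncentrality parameter: δ = d·√(n/2) = 0.50 × √(65/2) = 2.8504
Two-sided α = 0.05 → critical value z_{0.025} = 1.960.
Power = Φ(δ − 1.960) + Φ(−δ − 1.960) = Φ(0.890) + Φ(-4.810) = 0.8134 + 0.0000 = 0.8134.
Type II error: β = 1 − power = 1 − 0.8134 = 0.1866.

β ≈ 0.187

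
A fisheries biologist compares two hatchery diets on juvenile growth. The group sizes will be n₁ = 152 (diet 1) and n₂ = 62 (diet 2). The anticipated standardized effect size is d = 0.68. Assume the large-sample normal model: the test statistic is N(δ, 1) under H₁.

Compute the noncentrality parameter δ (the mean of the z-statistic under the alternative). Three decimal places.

δ ≈ 4.513

δ = d / √(1/n₁ + 1/n₂) = 0.68 / √(1/152 + 1/62) = 4.5125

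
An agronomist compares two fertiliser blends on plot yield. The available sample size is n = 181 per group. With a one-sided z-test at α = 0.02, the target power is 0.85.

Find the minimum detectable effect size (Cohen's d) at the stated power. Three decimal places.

d ≈ 0.325

Required noncentrality: δ = z_{0.02} + z_{0.15} = 2.054 + 1.036 = 3.090.
δ = d·√(n/2) ⇒ d = δ/√(n/2) = 3.090/√(181/2) = 0.3248.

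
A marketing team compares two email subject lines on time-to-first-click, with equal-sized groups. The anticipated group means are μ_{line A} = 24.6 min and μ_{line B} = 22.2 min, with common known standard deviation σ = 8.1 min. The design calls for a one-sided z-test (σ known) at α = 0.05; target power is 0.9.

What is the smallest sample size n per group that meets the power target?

Standardized effect: d = |μ_{line A} − μ_{line B}| / σ = |24.6 − 22.2| / 8.1 = 0.2963
For power 0.9 need Φ(δ − z_{0.05}) = 0.9, so δ = z_{0.05} + z_{0.10} = 1.645 + 1.282 = 2.926.
δ = d·√(n/2) ⇒ n = 2(δ/d)² = 2 × (2.926 / 0.2963)² = 195.10.
Round up to the next whole unit.

n = 196 per group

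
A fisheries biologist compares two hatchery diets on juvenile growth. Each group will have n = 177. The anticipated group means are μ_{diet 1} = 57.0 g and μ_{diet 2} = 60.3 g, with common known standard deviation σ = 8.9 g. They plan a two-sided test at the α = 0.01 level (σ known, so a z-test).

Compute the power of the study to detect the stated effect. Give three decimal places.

Power ≈ 0.819

Standardized effect: d = |μ_{diet 1} − μ_{diet 2}| / σ = |57.0 − 60.3| / 8.9 = 0.3708
Noncentrality parameter: δ = d·√(n/2) = 0.3708 × √(177/2) = 3.4882
Critical value for a two-sided test at α = 0.01: z_{α/2} = 2.576.
Power = Φ(δ − 2.576) + Φ(−δ − 2.576) = Φ(0.912) + Φ(-6.064) = 0.8192 + 0.0000 = 0.8192.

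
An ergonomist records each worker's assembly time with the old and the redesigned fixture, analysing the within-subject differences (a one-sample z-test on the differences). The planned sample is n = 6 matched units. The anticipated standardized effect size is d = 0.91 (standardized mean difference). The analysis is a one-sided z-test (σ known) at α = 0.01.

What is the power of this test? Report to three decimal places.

Noncentrality parameter: δ = d·√n = 0.91 × √6 = 2.2290
Critical value for a one-sided test at α = 0.01: z_α = 2.326.
Power = Φ(δ − 2.326) = Φ(-0.097) = 0.4612.

Power ≈ 0.461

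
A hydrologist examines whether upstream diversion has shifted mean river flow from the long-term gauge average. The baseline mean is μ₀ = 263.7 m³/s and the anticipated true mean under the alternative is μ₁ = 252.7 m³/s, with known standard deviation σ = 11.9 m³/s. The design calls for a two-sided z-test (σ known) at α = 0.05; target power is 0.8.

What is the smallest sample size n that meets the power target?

Standardized effect: d = |μ₁ − μ₀| / σ = |252.7 − 263.7| / 11.9 = 0.9244
Set Φ(δ − 1.960) = 0.8; then δ − 1.960 = Φ⁻¹(0.8) = 0.842, giving δ = 2.802.
(Ignoring the negligible lower-tail rejection probability gives the usual closed-form inversion.)
δ = d·√n ⇒ n = (δ/d)² = (2.802 / 0.9244)² = 9.19.
Round up to the next whole unit.

n = 10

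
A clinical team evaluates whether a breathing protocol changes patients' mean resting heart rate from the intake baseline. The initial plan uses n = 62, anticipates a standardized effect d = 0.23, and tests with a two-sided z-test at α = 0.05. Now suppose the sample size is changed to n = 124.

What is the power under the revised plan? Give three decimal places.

With n = 124: δ = d·√n = 0.23 × √124 = 2.5612. Critical value z_{0.025} = 1.960.
Revised power = Φ(δ − 1.960) + Φ(−δ − 1.960) = Φ(0.601) + Φ(-4.521) = 0.7261 + 0.0000 = 0.7262.

Power ≈ 0.726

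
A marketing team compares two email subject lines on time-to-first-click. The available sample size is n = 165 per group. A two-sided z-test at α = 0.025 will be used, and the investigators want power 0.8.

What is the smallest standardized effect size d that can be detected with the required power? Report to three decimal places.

Need Φ(δ − 2.241) = 0.8, so δ = 2.241 + 0.842 = 3.083.
(Lower-tail contribution to power is negligible for δ > 0.)
δ = d·√(n/2) ⇒ d = δ/√(n/2) = 3.083/√(165/2) = 0.3394.

d ≈ 0.339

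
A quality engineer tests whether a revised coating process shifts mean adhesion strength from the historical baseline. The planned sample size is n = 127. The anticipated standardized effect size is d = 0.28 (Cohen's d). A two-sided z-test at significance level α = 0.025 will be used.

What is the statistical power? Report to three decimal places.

Noncentrality parameter: δ = d·√n = 0.28 × √127 = 3.1554
Critical value for a two-sided test at α = 0.025: z_{α/2} = 2.241.
Power = Φ(δ − 2.241) + Φ(−δ − 2.241) = Φ(0.914) + Φ(-5.397) = 0.8197 + 0.0000 = 0.8197.

Power ≈ 0.820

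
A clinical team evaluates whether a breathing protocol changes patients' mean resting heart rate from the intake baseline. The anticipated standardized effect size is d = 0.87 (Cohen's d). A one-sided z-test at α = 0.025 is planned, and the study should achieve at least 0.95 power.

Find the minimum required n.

Set Φ(δ − 1.960) = 0.95; then δ − 1.960 = Φ⁻¹(0.95) = 1.645, giving δ = 3.605.
δ = d·√n ⇒ n = (δ/d)² = (3.605 / 0.87)² = 17.17.
Round up to the next whole unit.

n = 18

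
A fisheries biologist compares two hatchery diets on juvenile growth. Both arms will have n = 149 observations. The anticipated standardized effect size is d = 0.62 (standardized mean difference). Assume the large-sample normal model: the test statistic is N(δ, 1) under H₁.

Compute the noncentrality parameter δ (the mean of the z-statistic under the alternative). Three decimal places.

δ ≈ 5.351

δ = d·√(n/2) = 0.62 × √(149/2) = 5.3514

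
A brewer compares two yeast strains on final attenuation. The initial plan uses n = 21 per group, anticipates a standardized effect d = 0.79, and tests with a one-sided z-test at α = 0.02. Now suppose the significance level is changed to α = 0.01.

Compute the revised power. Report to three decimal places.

Power ≈ 0.592

δ = d·√(n/2) = 0.79 × √(21/2) = 2.5599 (unchanged). New critical value: z_{0.01} = 2.326.
Revised power = Φ(δ − 2.326) = Φ(0.234) = 0.5923.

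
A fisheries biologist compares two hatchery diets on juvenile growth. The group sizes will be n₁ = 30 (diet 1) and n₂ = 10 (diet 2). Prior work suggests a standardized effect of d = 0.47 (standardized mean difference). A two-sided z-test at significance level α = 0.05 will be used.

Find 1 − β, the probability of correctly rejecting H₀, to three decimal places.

Power ≈ 0.251

Noncentrality parameter: δ = d / √(1/n₁ + 1/n₂) = 0.47 / √(1/30 + 1/10) = 1.2871
Two-sided α = 0.05 → critical value z_{0.025} = 1.960.
Power = Φ(δ − 1.960) + Φ(−δ − 1.960) = Φ(-0.673) + Φ(-3.247) = 0.2505 + 0.0006 = 0.2511.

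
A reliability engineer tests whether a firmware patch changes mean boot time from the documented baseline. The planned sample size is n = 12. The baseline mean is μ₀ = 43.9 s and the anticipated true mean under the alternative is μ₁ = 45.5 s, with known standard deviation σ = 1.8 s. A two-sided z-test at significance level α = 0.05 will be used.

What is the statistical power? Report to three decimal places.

Power ≈ 0.868

Standardized effect: d = |μ₁ − μ₀| / σ = |45.5 − 43.9| / 1.8 = 0.8889
Noncentrality parameter: δ = d·√n = 0.8889 × √12 = 3.0792
Critical value for a two-sided test at α = 0.05: z_{α/2} = 1.960.
Power = Φ(δ − 1.960) + Φ(−δ − 1.960) = Φ(1.119) + Φ(-5.039) = 0.8685 + 0.0000 = 0.8685.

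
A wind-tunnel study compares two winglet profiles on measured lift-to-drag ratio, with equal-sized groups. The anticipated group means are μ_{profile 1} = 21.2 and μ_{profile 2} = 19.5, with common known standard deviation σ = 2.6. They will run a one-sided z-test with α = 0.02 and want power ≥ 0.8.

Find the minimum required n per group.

n = 40 per group

Standardized effect: d = |μ_{profile 1} − μ_{profile 2}| / σ = |21.2 − 19.5| / 2.6 = 0.6538
Set Φ(δ − 2.054) = 0.8; then δ − 2.054 = Φ⁻¹(0.8) = 0.842, giving δ = 2.895.
δ = d·√(n/2) ⇒ n = 2(δ/d)² = 2 × (2.895 / 0.6538)² = 39.22.
Rounding up, n = 40 per group.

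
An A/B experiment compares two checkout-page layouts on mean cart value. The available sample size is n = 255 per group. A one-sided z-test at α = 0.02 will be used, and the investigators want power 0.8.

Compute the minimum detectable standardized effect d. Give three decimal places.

d ≈ 0.256

Required noncentrality: δ = z_{0.02} + z_{0.20} = 2.054 + 0.842 = 2.895.
δ = d·√(n/2) ⇒ d = δ/√(n/2) = 2.895/√(255/2) = 0.2564.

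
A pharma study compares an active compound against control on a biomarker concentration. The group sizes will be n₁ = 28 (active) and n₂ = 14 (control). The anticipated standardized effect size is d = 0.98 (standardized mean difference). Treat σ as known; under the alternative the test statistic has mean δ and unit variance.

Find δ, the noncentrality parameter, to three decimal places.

δ = d / √(1/n₁ + 1/n₂) = 0.98 / √(1/28 + 1/14) = 2.9939

δ ≈ 2.994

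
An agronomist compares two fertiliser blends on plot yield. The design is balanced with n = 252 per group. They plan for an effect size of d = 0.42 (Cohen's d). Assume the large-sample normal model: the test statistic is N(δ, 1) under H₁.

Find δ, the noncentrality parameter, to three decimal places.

δ ≈ 4.714

The noncentrality parameter scales effect size by the design's sample-size factor: δ = d·√(n/2) = 0.42 × √(252/2) = 4.7145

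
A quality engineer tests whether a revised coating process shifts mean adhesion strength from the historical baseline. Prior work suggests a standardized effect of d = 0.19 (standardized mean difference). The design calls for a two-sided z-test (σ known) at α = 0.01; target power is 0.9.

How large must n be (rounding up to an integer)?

n = 413

Set Φ(δ − 2.576) = 0.9; then δ − 2.576 = Φ⁻¹(0.9) = 1.282, giving δ = 3.857.
(Ignoring the negligible lower-tail rejection probability gives the usual closed-form inversion.)
δ = d·√n ⇒ n = (δ/d)² = (3.857 / 0.19)² = 412.17.
Round up to the next whole unit.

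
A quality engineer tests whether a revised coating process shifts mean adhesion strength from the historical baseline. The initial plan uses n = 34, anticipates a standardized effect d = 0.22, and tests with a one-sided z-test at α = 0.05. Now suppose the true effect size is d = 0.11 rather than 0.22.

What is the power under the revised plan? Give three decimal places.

Power ≈ 0.158

With d = 0.11: δ = d·√n = 0.11 × √34 = 0.6414. Critical value z_{0.05} = 1.645.
Revised power = Φ(δ − 1.645) = Φ(-1.003) = 0.1578.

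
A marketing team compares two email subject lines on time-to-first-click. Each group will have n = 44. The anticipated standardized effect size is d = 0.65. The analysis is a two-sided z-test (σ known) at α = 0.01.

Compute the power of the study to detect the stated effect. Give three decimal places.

Power ≈ 0.682

Noncentrality parameter: δ = d·√(n/2) = 0.65 × √(44/2) = 3.0488
Critical value for a two-sided test at α = 0.01: z_{α/2} = 2.576.
Power = Φ(δ − 2.576) + Φ(−δ − 2.576) = Φ(0.473) + Φ(-5.625) = 0.6819 + 0.0000 = 0.6819.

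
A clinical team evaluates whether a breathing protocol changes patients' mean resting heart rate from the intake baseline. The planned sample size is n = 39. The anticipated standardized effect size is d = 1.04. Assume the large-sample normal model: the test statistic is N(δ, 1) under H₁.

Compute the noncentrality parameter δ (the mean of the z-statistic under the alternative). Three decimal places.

δ ≈ 6.495

The noncentrality parameter scales effect size by the design's sample-size factor: δ = d·√n = 1.04 × √39 = 6.4948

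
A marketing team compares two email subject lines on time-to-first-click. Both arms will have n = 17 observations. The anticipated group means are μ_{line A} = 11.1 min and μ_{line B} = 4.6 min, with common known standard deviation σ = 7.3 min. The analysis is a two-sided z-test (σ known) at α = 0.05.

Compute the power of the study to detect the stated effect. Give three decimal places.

Power ≈ 0.738

Standardized effect: d = |μ_{line A} − μ_{line B}| / σ = |11.1 − 4.6| / 7.3 = 0.8904
Noncentrality parameter: δ = d·√(n/2) = 0.8904 × √(17/2) = 2.5960
Two-sided α = 0.05 → critical value z_{0.025} = 1.960.
Power = Φ(δ − 1.960) + Φ(−δ − 1.960) = Φ(0.636) + Φ(-4.556) = 0.7376 + 0.0000 = 0.7376.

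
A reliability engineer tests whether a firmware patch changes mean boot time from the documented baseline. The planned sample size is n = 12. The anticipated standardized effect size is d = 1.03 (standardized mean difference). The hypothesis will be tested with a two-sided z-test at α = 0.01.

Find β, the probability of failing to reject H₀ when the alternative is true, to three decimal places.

β ≈ 0.161

Noncentrality parameter: λ = d·√n = 1.03 × √12 = 3.5680
Critical value for a two-sided test at α = 0.01: z_{α/2} = 2.576.
Power = Φ(λ − 2.576) + Φ(−λ − 2.576) = Φ(0.992) + Φ(-6.144) = 0.8394 + 0.0000 = 0.8394.
Type II error: β = 1 − power = 1 − 0.8394 = 0.1606.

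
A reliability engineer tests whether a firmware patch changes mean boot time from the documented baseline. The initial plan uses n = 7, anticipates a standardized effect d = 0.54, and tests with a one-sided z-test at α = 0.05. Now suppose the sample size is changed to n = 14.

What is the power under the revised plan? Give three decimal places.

With n = 14: δ = d·√n = 0.54 × √14 = 2.0205. Critical value z_{0.05} = 1.645.
Revised power = Φ(δ − 1.645) = Φ(0.376) = 0.6464.

Power ≈ 0.646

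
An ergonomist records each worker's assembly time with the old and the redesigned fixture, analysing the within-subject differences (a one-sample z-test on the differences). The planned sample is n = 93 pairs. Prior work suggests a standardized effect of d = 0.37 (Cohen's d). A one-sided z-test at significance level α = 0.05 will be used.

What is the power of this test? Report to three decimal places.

Noncentrality parameter: δ = d·√n = 0.37 × √93 = 3.5682
One-sided α = 0.05 → critical value z_{0.05} = 1.645.
Power = Φ(δ − 1.645) = Φ(1.923) = 0.9728.

Power ≈ 0.973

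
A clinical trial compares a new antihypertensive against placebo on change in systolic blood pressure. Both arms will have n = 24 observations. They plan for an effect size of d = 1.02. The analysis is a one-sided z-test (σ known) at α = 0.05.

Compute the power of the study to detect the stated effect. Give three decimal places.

Power ≈ 0.971

Noncentrality parameter: δ = d·√(n/2) = 1.02 × √(24/2) = 3.5334
One-sided α = 0.05 → critical value z_{0.05} = 1.645.
Power = Φ(δ − 1.645) = Φ(1.889) = 0.9705.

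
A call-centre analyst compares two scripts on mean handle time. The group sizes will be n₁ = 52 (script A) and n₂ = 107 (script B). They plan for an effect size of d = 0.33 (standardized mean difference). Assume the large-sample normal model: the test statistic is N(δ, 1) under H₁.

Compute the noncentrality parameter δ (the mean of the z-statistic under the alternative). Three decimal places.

δ ≈ 1.952

δ = d / √(1/n₁ + 1/n₂) = 0.33 / √(1/52 + 1/107) = 1.9521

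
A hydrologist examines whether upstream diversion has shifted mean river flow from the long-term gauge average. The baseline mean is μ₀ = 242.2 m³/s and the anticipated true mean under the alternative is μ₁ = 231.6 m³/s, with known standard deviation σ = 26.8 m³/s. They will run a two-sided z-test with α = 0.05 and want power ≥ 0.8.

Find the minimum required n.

Standardized effect: d = |μ₁ − μ₀| / σ = |231.6 − 242.2| / 26.8 = 0.3955
Set Φ(δ − 1.960) = 0.8; then δ − 1.960 = Φ⁻¹(0.8) = 0.842, giving δ = 2.802.
(The Φ(−δ − z_{α/2}) term is vanishingly small for δ > 0 and is dropped in the standard sample-size formula.)
δ = d·√n ⇒ n = (δ/d)² = (2.802 / 0.3955)² = 50.17.
Rounding up, n = 51.

n = 51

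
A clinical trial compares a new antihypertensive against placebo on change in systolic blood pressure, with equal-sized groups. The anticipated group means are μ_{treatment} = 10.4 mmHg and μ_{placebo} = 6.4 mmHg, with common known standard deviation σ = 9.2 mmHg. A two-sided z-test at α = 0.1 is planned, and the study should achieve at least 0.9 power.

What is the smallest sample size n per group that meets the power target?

Standardized effect: d = |μ_{treatment} − μ_{placebo}| / σ = |10.4 − 6.4| / 9.2 = 0.4348
Set Φ(δ − 1.645) = 0.9; then δ − 1.645 = Φ⁻¹(0.9) = 1.282, giving δ = 2.926.
(The Φ(−δ − z_{α/2}) term is vanishingly small for δ > 0 and is dropped in the standard sample-size formula.)
δ = d·√(n/2) ⇒ n = 2(δ/d)² = 2 × (2.926 / 0.4348)² = 90.61.
Round up to the next whole unit.

n = 91 per group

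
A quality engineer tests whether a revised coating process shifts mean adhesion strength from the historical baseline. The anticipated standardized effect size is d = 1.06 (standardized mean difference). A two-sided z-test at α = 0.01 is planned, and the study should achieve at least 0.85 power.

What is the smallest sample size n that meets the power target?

Set Φ(δ − 2.576) = 0.85; then δ − 2.576 = Φ⁻¹(0.85) = 1.036, giving δ = 3.612.
(The Φ(−δ − z_{α/2}) term is vanishingly small for δ > 0 and is dropped in the standard sample-size formula.)
δ = d·√n ⇒ n = (δ/d)² = (3.612 / 1.06)² = 11.61.
Rounding up, n = 12.

n = 12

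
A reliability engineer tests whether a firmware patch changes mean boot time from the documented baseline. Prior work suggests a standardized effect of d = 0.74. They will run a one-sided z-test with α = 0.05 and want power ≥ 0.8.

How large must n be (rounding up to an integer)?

For power 0.8 need Φ(δ − z_{0.05}) = 0.8, so δ = z_{0.05} + z_{0.20} = 1.645 + 0.842 = 2.486.
δ = d·√n ⇒ n = (δ/d)² = (2.486 / 0.74)² = 11.29.
Round up to the next whole unit.

n = 12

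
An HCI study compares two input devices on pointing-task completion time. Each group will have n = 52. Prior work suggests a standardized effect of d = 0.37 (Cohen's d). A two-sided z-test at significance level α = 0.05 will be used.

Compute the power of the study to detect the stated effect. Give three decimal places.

Power ≈ 0.471

Noncentrality parameter: δ = d·√(n/2) = 0.37 × √(52/2) = 1.8866
Two-sided α = 0.05 → critical value z_{0.025} = 1.960.
Power = Φ(δ − 1.960) + Φ(−δ − 1.960) = Φ(-0.073) + Φ(-3.847) = 0.4708 + 0.0001 = 0.4708.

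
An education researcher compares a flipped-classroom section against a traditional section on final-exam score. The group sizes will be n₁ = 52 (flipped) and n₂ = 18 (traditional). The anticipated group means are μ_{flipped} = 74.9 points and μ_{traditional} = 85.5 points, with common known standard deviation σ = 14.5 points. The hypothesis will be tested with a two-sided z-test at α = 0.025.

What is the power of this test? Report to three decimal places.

Standardized effect: d = |μ_{flipped} − μ_{traditional}| / σ = |74.9 − 85.5| / 14.5 = 0.7310
Noncentrality parameter: δ = d / √(1/n₁ + 1/n₂) = 0.7310 / √(1/52 + 1/18) = 2.6732
Critical value for a two-sided test at α = 0.025: z_{α/2} = 2.241.
Power = Φ(δ − 2.241) + Φ(−δ − 2.241) = Φ(0.432) + Φ(-4.915) = 0.6670 + 0.0000 = 0.6670.

Power ≈ 0.667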